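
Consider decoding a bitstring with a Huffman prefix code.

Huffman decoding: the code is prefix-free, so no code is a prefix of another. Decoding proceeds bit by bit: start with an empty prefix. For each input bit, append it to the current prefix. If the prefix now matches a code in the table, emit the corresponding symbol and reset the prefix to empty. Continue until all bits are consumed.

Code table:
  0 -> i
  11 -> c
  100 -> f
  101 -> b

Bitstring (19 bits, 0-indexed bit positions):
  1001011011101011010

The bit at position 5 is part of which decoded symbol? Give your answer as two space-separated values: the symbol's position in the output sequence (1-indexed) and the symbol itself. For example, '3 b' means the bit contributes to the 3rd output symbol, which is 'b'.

Answer: 2 b

Derivation:
Bit 0: prefix='1' (no match yet)
Bit 1: prefix='10' (no match yet)
Bit 2: prefix='100' -> emit 'f', reset
Bit 3: prefix='1' (no match yet)
Bit 4: prefix='10' (no match yet)
Bit 5: prefix='101' -> emit 'b', reset
Bit 6: prefix='1' (no match yet)
Bit 7: prefix='10' (no match yet)
Bit 8: prefix='101' -> emit 'b', reset
Bit 9: prefix='1' (no match yet)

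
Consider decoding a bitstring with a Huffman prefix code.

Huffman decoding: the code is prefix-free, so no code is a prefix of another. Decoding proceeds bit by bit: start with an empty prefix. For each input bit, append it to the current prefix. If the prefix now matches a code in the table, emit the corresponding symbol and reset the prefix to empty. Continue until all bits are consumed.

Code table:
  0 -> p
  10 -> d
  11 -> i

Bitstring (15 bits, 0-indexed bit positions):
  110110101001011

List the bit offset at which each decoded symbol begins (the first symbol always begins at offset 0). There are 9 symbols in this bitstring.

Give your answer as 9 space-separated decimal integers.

Bit 0: prefix='1' (no match yet)
Bit 1: prefix='11' -> emit 'i', reset
Bit 2: prefix='0' -> emit 'p', reset
Bit 3: prefix='1' (no match yet)
Bit 4: prefix='11' -> emit 'i', reset
Bit 5: prefix='0' -> emit 'p', reset
Bit 6: prefix='1' (no match yet)
Bit 7: prefix='10' -> emit 'd', reset
Bit 8: prefix='1' (no match yet)
Bit 9: prefix='10' -> emit 'd', reset
Bit 10: prefix='0' -> emit 'p', reset
Bit 11: prefix='1' (no match yet)
Bit 12: prefix='10' -> emit 'd', reset
Bit 13: prefix='1' (no match yet)
Bit 14: prefix='11' -> emit 'i', reset

Answer: 0 2 3 5 6 8 10 11 13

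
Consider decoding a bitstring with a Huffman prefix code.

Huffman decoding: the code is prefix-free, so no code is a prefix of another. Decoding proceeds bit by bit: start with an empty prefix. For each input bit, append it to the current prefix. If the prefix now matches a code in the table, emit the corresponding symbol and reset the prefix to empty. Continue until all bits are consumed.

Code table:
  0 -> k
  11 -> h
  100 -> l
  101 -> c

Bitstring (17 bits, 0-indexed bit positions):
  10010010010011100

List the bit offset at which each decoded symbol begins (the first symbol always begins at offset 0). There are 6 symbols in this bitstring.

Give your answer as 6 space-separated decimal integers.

Answer: 0 3 6 9 12 14

Derivation:
Bit 0: prefix='1' (no match yet)
Bit 1: prefix='10' (no match yet)
Bit 2: prefix='100' -> emit 'l', reset
Bit 3: prefix='1' (no match yet)
Bit 4: prefix='10' (no match yet)
Bit 5: prefix='100' -> emit 'l', reset
Bit 6: prefix='1' (no match yet)
Bit 7: prefix='10' (no match yet)
Bit 8: prefix='100' -> emit 'l', reset
Bit 9: prefix='1' (no match yet)
Bit 10: prefix='10' (no match yet)
Bit 11: prefix='100' -> emit 'l', reset
Bit 12: prefix='1' (no match yet)
Bit 13: prefix='11' -> emit 'h', reset
Bit 14: prefix='1' (no match yet)
Bit 15: prefix='10' (no match yet)
Bit 16: prefix='100' -> emit 'l', reset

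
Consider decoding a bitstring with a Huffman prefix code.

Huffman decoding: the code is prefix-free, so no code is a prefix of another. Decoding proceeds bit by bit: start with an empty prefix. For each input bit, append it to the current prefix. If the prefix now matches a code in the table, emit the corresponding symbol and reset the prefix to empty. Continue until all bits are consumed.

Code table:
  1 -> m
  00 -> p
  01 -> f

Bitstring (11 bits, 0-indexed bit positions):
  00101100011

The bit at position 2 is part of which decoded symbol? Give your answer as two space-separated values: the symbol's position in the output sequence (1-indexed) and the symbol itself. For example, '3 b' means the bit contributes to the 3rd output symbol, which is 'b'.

Bit 0: prefix='0' (no match yet)
Bit 1: prefix='00' -> emit 'p', reset
Bit 2: prefix='1' -> emit 'm', reset
Bit 3: prefix='0' (no match yet)
Bit 4: prefix='01' -> emit 'f', reset
Bit 5: prefix='1' -> emit 'm', reset
Bit 6: prefix='0' (no match yet)

Answer: 2 m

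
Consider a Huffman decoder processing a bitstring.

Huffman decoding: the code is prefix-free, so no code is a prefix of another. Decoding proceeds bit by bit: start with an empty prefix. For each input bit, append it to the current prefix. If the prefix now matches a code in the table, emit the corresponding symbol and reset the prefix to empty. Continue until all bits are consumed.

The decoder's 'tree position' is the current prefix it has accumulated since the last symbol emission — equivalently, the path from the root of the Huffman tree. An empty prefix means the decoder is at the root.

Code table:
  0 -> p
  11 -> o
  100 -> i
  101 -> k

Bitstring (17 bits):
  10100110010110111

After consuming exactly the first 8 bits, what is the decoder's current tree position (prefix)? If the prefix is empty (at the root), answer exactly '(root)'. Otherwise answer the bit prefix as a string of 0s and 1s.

Answer: (root)

Derivation:
Bit 0: prefix='1' (no match yet)
Bit 1: prefix='10' (no match yet)
Bit 2: prefix='101' -> emit 'k', reset
Bit 3: prefix='0' -> emit 'p', reset
Bit 4: prefix='0' -> emit 'p', reset
Bit 5: prefix='1' (no match yet)
Bit 6: prefix='11' -> emit 'o', reset
Bit 7: prefix='0' -> emit 'p', reset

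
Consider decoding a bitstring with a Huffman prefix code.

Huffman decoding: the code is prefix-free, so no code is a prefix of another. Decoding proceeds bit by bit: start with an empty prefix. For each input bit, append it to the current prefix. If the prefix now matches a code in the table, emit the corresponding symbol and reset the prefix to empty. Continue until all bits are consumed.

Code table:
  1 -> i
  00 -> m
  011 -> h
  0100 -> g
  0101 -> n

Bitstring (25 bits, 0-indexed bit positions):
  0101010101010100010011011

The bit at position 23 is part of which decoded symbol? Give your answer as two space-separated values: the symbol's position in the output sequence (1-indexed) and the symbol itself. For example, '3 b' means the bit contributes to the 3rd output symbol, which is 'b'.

Bit 0: prefix='0' (no match yet)
Bit 1: prefix='01' (no match yet)
Bit 2: prefix='010' (no match yet)
Bit 3: prefix='0101' -> emit 'n', reset
Bit 4: prefix='0' (no match yet)
Bit 5: prefix='01' (no match yet)
Bit 6: prefix='010' (no match yet)
Bit 7: prefix='0101' -> emit 'n', reset
Bit 8: prefix='0' (no match yet)
Bit 9: prefix='01' (no match yet)
Bit 10: prefix='010' (no match yet)
Bit 11: prefix='0101' -> emit 'n', reset
Bit 12: prefix='0' (no match yet)
Bit 13: prefix='01' (no match yet)
Bit 14: prefix='010' (no match yet)
Bit 15: prefix='0100' -> emit 'g', reset
Bit 16: prefix='0' (no match yet)
Bit 17: prefix='01' (no match yet)
Bit 18: prefix='010' (no match yet)
Bit 19: prefix='0100' -> emit 'g', reset
Bit 20: prefix='1' -> emit 'i', reset
Bit 21: prefix='1' -> emit 'i', reset
Bit 22: prefix='0' (no match yet)
Bit 23: prefix='01' (no match yet)
Bit 24: prefix='011' -> emit 'h', reset

Answer: 8 h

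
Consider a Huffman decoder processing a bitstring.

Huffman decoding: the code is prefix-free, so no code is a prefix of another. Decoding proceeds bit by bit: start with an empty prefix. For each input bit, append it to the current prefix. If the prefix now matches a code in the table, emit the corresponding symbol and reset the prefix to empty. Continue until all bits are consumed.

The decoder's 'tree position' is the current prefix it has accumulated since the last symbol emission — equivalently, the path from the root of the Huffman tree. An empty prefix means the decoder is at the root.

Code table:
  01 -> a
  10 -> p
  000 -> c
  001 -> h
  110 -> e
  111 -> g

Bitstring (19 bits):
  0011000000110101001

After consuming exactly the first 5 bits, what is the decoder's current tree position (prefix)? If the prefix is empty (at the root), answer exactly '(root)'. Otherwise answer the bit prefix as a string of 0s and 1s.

Bit 0: prefix='0' (no match yet)
Bit 1: prefix='00' (no match yet)
Bit 2: prefix='001' -> emit 'h', reset
Bit 3: prefix='1' (no match yet)
Bit 4: prefix='10' -> emit 'p', reset

Answer: (root)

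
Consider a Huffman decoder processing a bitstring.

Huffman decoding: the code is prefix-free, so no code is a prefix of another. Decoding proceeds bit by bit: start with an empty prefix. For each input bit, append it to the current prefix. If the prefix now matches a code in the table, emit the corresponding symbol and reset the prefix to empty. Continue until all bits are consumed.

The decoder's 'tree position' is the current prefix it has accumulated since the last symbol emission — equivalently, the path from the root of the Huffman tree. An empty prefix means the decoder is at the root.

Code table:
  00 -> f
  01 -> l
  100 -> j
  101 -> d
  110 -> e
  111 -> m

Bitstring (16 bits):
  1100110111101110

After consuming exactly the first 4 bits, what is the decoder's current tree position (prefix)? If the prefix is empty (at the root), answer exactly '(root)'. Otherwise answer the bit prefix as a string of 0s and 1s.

Answer: 0

Derivation:
Bit 0: prefix='1' (no match yet)
Bit 1: prefix='11' (no match yet)
Bit 2: prefix='110' -> emit 'e', reset
Bit 3: prefix='0' (no match yet)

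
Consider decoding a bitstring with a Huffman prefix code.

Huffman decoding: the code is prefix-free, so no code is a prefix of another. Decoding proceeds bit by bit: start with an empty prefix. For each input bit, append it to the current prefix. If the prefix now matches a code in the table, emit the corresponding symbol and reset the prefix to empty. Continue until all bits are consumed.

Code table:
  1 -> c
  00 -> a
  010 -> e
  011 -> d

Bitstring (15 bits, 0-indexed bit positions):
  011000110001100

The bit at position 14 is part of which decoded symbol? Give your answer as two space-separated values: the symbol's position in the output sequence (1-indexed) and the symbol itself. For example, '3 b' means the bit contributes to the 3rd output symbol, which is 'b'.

Answer: 6 a

Derivation:
Bit 0: prefix='0' (no match yet)
Bit 1: prefix='01' (no match yet)
Bit 2: prefix='011' -> emit 'd', reset
Bit 3: prefix='0' (no match yet)
Bit 4: prefix='00' -> emit 'a', reset
Bit 5: prefix='0' (no match yet)
Bit 6: prefix='01' (no match yet)
Bit 7: prefix='011' -> emit 'd', reset
Bit 8: prefix='0' (no match yet)
Bit 9: prefix='00' -> emit 'a', reset
Bit 10: prefix='0' (no match yet)
Bit 11: prefix='01' (no match yet)
Bit 12: prefix='011' -> emit 'd', reset
Bit 13: prefix='0' (no match yet)
Bit 14: prefix='00' -> emit 'a', reset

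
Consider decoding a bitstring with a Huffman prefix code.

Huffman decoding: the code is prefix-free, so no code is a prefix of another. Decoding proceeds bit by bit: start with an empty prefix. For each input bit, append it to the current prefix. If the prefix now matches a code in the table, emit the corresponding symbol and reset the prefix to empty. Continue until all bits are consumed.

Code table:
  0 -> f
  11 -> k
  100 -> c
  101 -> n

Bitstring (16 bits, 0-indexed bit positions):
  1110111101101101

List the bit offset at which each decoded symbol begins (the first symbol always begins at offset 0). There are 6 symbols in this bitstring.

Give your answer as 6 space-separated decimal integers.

Answer: 0 2 5 7 10 13

Derivation:
Bit 0: prefix='1' (no match yet)
Bit 1: prefix='11' -> emit 'k', reset
Bit 2: prefix='1' (no match yet)
Bit 3: prefix='10' (no match yet)
Bit 4: prefix='101' -> emit 'n', reset
Bit 5: prefix='1' (no match yet)
Bit 6: prefix='11' -> emit 'k', reset
Bit 7: prefix='1' (no match yet)
Bit 8: prefix='10' (no match yet)
Bit 9: prefix='101' -> emit 'n', reset
Bit 10: prefix='1' (no match yet)
Bit 11: prefix='10' (no match yet)
Bit 12: prefix='101' -> emit 'n', reset
Bit 13: prefix='1' (no match yet)
Bit 14: prefix='10' (no match yet)
Bit 15: prefix='101' -> emit 'n', reset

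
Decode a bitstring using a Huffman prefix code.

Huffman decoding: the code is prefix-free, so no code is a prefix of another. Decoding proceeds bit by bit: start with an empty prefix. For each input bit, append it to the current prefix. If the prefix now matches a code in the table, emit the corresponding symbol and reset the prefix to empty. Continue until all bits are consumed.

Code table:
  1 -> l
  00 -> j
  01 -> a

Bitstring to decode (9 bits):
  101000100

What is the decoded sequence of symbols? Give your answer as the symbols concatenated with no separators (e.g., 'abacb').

Bit 0: prefix='1' -> emit 'l', reset
Bit 1: prefix='0' (no match yet)
Bit 2: prefix='01' -> emit 'a', reset
Bit 3: prefix='0' (no match yet)
Bit 4: prefix='00' -> emit 'j', reset
Bit 5: prefix='0' (no match yet)
Bit 6: prefix='01' -> emit 'a', reset
Bit 7: prefix='0' (no match yet)
Bit 8: prefix='00' -> emit 'j', reset

Answer: lajaj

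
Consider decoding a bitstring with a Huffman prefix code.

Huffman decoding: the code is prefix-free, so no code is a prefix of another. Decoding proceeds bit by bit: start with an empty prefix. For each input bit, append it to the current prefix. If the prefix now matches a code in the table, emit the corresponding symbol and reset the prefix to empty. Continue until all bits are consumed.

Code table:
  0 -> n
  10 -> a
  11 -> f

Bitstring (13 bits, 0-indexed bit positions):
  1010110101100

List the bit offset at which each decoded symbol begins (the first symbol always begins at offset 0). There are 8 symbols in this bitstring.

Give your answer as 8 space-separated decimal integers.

Bit 0: prefix='1' (no match yet)
Bit 1: prefix='10' -> emit 'a', reset
Bit 2: prefix='1' (no match yet)
Bit 3: prefix='10' -> emit 'a', reset
Bit 4: prefix='1' (no match yet)
Bit 5: prefix='11' -> emit 'f', reset
Bit 6: prefix='0' -> emit 'n', reset
Bit 7: prefix='1' (no match yet)
Bit 8: prefix='10' -> emit 'a', reset
Bit 9: prefix='1' (no match yet)
Bit 10: prefix='11' -> emit 'f', reset
Bit 11: prefix='0' -> emit 'n', reset
Bit 12: prefix='0' -> emit 'n', reset

Answer: 0 2 4 6 7 9 11 12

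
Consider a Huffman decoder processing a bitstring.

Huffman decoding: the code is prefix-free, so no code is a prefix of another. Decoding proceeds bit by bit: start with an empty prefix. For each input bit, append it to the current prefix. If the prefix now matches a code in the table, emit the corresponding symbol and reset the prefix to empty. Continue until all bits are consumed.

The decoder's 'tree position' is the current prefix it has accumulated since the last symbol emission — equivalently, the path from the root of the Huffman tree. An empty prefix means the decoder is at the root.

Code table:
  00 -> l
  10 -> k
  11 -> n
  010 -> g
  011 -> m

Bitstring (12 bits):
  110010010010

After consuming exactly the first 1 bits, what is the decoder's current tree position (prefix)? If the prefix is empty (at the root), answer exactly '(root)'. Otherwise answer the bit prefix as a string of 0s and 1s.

Answer: 1

Derivation:
Bit 0: prefix='1' (no match yet)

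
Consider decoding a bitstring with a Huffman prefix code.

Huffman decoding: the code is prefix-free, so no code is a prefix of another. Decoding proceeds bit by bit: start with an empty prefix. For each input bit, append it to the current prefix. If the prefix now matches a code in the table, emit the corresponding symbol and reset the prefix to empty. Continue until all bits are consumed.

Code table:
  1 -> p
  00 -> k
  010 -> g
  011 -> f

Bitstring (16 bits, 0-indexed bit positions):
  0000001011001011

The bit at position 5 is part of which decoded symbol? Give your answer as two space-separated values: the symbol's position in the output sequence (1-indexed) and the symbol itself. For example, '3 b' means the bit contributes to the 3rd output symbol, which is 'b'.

Answer: 3 k

Derivation:
Bit 0: prefix='0' (no match yet)
Bit 1: prefix='00' -> emit 'k', reset
Bit 2: prefix='0' (no match yet)
Bit 3: prefix='00' -> emit 'k', reset
Bit 4: prefix='0' (no match yet)
Bit 5: prefix='00' -> emit 'k', reset
Bit 6: prefix='1' -> emit 'p', reset
Bit 7: prefix='0' (no match yet)
Bit 8: prefix='01' (no match yet)
Bit 9: prefix='011' -> emit 'f', reset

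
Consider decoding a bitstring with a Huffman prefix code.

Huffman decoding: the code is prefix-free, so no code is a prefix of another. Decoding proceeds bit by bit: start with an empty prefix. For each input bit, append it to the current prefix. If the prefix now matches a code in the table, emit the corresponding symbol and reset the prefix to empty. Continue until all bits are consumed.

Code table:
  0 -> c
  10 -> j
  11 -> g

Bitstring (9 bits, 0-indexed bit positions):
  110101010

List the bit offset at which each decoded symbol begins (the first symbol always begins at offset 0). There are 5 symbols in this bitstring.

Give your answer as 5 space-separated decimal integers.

Answer: 0 2 3 5 7

Derivation:
Bit 0: prefix='1' (no match yet)
Bit 1: prefix='11' -> emit 'g', reset
Bit 2: prefix='0' -> emit 'c', reset
Bit 3: prefix='1' (no match yet)
Bit 4: prefix='10' -> emit 'j', reset
Bit 5: prefix='1' (no match yet)
Bit 6: prefix='10' -> emit 'j', reset
Bit 7: prefix='1' (no match yet)
Bit 8: prefix='10' -> emit 'j', reset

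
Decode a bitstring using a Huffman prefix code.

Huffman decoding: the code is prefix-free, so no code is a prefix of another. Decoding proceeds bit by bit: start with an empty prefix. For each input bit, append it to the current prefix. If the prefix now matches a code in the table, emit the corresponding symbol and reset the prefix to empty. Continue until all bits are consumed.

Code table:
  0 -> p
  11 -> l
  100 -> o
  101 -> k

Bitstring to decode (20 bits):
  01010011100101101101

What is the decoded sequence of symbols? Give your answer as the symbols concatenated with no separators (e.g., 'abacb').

Answer: pkpplokkk

Derivation:
Bit 0: prefix='0' -> emit 'p', reset
Bit 1: prefix='1' (no match yet)
Bit 2: prefix='10' (no match yet)
Bit 3: prefix='101' -> emit 'k', reset
Bit 4: prefix='0' -> emit 'p', reset
Bit 5: prefix='0' -> emit 'p', reset
Bit 6: prefix='1' (no match yet)
Bit 7: prefix='11' -> emit 'l', reset
Bit 8: prefix='1' (no match yet)
Bit 9: prefix='10' (no match yet)
Bit 10: prefix='100' -> emit 'o', reset
Bit 11: prefix='1' (no match yet)
Bit 12: prefix='10' (no match yet)
Bit 13: prefix='101' -> emit 'k', reset
Bit 14: prefix='1' (no match yet)
Bit 15: prefix='10' (no match yet)
Bit 16: prefix='101' -> emit 'k', reset
Bit 17: prefix='1' (no match yet)
Bit 18: prefix='10' (no match yet)
Bit 19: prefix='101' -> emit 'k', reset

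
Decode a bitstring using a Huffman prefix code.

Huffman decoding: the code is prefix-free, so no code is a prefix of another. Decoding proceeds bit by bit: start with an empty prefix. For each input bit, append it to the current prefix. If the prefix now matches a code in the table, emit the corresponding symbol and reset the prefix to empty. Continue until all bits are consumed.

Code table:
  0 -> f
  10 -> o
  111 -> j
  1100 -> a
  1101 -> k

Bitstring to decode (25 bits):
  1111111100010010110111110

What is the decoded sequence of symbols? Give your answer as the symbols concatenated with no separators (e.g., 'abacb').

Answer: jjafofokjo

Derivation:
Bit 0: prefix='1' (no match yet)
Bit 1: prefix='11' (no match yet)
Bit 2: prefix='111' -> emit 'j', reset
Bit 3: prefix='1' (no match yet)
Bit 4: prefix='11' (no match yet)
Bit 5: prefix='111' -> emit 'j', reset
Bit 6: prefix='1' (no match yet)
Bit 7: prefix='11' (no match yet)
Bit 8: prefix='110' (no match yet)
Bit 9: prefix='1100' -> emit 'a', reset
Bit 10: prefix='0' -> emit 'f', reset
Bit 11: prefix='1' (no match yet)
Bit 12: prefix='10' -> emit 'o', reset
Bit 13: prefix='0' -> emit 'f', reset
Bit 14: prefix='1' (no match yet)
Bit 15: prefix='10' -> emit 'o', reset
Bit 16: prefix='1' (no match yet)
Bit 17: prefix='11' (no match yet)
Bit 18: prefix='110' (no match yet)
Bit 19: prefix='1101' -> emit 'k', reset
Bit 20: prefix='1' (no match yet)
Bit 21: prefix='11' (no match yet)
Bit 22: prefix='111' -> emit 'j', reset
Bit 23: prefix='1' (no match yet)
Bit 24: prefix='10' -> emit 'o', reset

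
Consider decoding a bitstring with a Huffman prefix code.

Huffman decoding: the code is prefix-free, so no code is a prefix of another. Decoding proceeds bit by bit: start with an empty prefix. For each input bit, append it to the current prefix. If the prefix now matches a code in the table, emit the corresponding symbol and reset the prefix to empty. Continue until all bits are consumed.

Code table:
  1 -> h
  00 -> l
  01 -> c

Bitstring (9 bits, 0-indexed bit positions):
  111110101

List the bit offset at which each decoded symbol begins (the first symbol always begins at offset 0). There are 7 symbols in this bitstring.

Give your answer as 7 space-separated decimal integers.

Answer: 0 1 2 3 4 5 7

Derivation:
Bit 0: prefix='1' -> emit 'h', reset
Bit 1: prefix='1' -> emit 'h', reset
Bit 2: prefix='1' -> emit 'h', reset
Bit 3: prefix='1' -> emit 'h', reset
Bit 4: prefix='1' -> emit 'h', reset
Bit 5: prefix='0' (no match yet)
Bit 6: prefix='01' -> emit 'c', reset
Bit 7: prefix='0' (no match yet)
Bit 8: prefix='01' -> emit 'c', reset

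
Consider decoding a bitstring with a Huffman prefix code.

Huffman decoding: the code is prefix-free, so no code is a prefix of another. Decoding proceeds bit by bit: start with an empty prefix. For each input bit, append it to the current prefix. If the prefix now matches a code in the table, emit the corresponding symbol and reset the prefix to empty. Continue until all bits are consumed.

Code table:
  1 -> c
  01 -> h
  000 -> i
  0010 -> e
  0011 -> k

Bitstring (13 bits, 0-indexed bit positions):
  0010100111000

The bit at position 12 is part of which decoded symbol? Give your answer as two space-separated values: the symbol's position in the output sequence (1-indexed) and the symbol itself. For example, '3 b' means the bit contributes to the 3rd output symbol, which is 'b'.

Answer: 5 i

Derivation:
Bit 0: prefix='0' (no match yet)
Bit 1: prefix='00' (no match yet)
Bit 2: prefix='001' (no match yet)
Bit 3: prefix='0010' -> emit 'e', reset
Bit 4: prefix='1' -> emit 'c', reset
Bit 5: prefix='0' (no match yet)
Bit 6: prefix='00' (no match yet)
Bit 7: prefix='001' (no match yet)
Bit 8: prefix='0011' -> emit 'k', reset
Bit 9: prefix='1' -> emit 'c', reset
Bit 10: prefix='0' (no match yet)
Bit 11: prefix='00' (no match yet)
Bit 12: prefix='000' -> emit 'i', reset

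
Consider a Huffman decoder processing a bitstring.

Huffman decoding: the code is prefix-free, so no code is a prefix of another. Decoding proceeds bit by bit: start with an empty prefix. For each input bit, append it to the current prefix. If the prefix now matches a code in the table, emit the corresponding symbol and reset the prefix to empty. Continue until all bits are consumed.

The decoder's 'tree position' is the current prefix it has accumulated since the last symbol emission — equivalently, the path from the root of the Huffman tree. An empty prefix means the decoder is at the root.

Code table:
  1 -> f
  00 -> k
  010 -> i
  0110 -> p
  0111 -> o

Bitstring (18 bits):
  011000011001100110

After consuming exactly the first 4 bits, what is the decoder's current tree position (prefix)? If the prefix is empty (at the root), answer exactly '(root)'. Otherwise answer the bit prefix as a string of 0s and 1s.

Bit 0: prefix='0' (no match yet)
Bit 1: prefix='01' (no match yet)
Bit 2: prefix='011' (no match yet)
Bit 3: prefix='0110' -> emit 'p', reset

Answer: (root)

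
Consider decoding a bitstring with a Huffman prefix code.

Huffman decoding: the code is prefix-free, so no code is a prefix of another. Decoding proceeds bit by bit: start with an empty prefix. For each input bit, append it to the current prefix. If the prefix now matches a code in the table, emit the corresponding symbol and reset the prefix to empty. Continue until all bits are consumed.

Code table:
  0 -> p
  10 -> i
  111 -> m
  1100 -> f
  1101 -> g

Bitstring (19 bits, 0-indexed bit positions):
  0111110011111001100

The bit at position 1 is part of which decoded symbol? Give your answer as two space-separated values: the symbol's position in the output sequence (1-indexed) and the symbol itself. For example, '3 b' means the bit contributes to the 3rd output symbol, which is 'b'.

Answer: 2 m

Derivation:
Bit 0: prefix='0' -> emit 'p', reset
Bit 1: prefix='1' (no match yet)
Bit 2: prefix='11' (no match yet)
Bit 3: prefix='111' -> emit 'm', reset
Bit 4: prefix='1' (no match yet)
Bit 5: prefix='11' (no match yet)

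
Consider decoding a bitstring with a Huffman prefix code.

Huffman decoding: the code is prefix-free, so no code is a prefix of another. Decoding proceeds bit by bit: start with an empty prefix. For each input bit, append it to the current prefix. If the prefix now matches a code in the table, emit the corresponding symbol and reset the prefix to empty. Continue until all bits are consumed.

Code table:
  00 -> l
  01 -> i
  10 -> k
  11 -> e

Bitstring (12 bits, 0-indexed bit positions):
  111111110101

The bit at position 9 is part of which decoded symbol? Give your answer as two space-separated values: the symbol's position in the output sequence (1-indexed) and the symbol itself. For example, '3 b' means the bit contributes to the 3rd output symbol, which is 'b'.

Answer: 5 i

Derivation:
Bit 0: prefix='1' (no match yet)
Bit 1: prefix='11' -> emit 'e', reset
Bit 2: prefix='1' (no match yet)
Bit 3: prefix='11' -> emit 'e', reset
Bit 4: prefix='1' (no match yet)
Bit 5: prefix='11' -> emit 'e', reset
Bit 6: prefix='1' (no match yet)
Bit 7: prefix='11' -> emit 'e', reset
Bit 8: prefix='0' (no match yet)
Bit 9: prefix='01' -> emit 'i', reset
Bit 10: prefix='0' (no match yet)
Bit 11: prefix='01' -> emit 'i', reset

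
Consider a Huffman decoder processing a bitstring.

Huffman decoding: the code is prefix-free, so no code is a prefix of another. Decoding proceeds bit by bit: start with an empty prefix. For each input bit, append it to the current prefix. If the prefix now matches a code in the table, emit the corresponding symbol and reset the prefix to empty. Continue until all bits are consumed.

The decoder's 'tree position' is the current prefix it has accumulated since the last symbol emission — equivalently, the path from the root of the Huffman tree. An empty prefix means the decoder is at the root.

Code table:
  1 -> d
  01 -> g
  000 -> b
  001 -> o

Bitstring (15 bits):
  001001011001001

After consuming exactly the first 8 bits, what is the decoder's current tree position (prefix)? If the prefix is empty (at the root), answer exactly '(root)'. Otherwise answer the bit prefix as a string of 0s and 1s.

Bit 0: prefix='0' (no match yet)
Bit 1: prefix='00' (no match yet)
Bit 2: prefix='001' -> emit 'o', reset
Bit 3: prefix='0' (no match yet)
Bit 4: prefix='00' (no match yet)
Bit 5: prefix='001' -> emit 'o', reset
Bit 6: prefix='0' (no match yet)
Bit 7: prefix='01' -> emit 'g', reset

Answer: (root)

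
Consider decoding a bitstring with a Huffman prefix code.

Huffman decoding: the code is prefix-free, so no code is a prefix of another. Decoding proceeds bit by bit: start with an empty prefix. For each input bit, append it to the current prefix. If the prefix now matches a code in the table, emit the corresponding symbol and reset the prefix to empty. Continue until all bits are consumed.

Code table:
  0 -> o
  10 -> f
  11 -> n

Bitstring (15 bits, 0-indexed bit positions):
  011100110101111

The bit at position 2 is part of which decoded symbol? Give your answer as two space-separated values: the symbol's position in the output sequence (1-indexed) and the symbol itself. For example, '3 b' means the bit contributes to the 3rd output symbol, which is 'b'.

Bit 0: prefix='0' -> emit 'o', reset
Bit 1: prefix='1' (no match yet)
Bit 2: prefix='11' -> emit 'n', reset
Bit 3: prefix='1' (no match yet)
Bit 4: prefix='10' -> emit 'f', reset
Bit 5: prefix='0' -> emit 'o', reset
Bit 6: prefix='1' (no match yet)

Answer: 2 n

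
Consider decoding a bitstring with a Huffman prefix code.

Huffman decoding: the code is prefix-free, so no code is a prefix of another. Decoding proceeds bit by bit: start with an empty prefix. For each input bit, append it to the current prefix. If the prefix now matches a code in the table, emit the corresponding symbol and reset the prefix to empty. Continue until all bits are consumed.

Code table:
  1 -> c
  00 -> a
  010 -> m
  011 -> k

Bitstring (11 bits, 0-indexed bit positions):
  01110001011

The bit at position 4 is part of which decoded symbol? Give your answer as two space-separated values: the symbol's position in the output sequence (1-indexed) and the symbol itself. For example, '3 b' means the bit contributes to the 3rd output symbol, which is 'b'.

Bit 0: prefix='0' (no match yet)
Bit 1: prefix='01' (no match yet)
Bit 2: prefix='011' -> emit 'k', reset
Bit 3: prefix='1' -> emit 'c', reset
Bit 4: prefix='0' (no match yet)
Bit 5: prefix='00' -> emit 'a', reset
Bit 6: prefix='0' (no match yet)
Bit 7: prefix='01' (no match yet)
Bit 8: prefix='010' -> emit 'm', reset

Answer: 3 a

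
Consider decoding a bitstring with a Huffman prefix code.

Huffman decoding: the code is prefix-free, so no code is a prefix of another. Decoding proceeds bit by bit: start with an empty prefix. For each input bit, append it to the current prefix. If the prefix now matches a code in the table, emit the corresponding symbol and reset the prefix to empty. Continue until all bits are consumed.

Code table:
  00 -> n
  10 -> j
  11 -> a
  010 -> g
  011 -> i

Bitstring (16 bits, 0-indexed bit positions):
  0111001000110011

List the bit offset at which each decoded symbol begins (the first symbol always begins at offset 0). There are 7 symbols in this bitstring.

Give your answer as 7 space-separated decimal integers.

Bit 0: prefix='0' (no match yet)
Bit 1: prefix='01' (no match yet)
Bit 2: prefix='011' -> emit 'i', reset
Bit 3: prefix='1' (no match yet)
Bit 4: prefix='10' -> emit 'j', reset
Bit 5: prefix='0' (no match yet)
Bit 6: prefix='01' (no match yet)
Bit 7: prefix='010' -> emit 'g', reset
Bit 8: prefix='0' (no match yet)
Bit 9: prefix='00' -> emit 'n', reset
Bit 10: prefix='1' (no match yet)
Bit 11: prefix='11' -> emit 'a', reset
Bit 12: prefix='0' (no match yet)
Bit 13: prefix='00' -> emit 'n', reset
Bit 14: prefix='1' (no match yet)
Bit 15: prefix='11' -> emit 'a', reset

Answer: 0 3 5 8 10 12 14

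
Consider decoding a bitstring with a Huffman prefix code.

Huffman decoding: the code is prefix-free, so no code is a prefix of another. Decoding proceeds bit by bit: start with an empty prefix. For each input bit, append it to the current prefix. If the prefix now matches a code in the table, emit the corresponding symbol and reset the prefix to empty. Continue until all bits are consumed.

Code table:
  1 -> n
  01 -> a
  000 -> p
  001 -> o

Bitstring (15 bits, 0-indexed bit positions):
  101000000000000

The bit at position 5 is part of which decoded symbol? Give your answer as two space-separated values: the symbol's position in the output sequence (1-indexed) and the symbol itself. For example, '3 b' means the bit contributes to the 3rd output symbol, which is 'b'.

Answer: 3 p

Derivation:
Bit 0: prefix='1' -> emit 'n', reset
Bit 1: prefix='0' (no match yet)
Bit 2: prefix='01' -> emit 'a', reset
Bit 3: prefix='0' (no match yet)
Bit 4: prefix='00' (no match yet)
Bit 5: prefix='000' -> emit 'p', reset
Bit 6: prefix='0' (no match yet)
Bit 7: prefix='00' (no match yet)
Bit 8: prefix='000' -> emit 'p', reset
Bit 9: prefix='0' (no match yet)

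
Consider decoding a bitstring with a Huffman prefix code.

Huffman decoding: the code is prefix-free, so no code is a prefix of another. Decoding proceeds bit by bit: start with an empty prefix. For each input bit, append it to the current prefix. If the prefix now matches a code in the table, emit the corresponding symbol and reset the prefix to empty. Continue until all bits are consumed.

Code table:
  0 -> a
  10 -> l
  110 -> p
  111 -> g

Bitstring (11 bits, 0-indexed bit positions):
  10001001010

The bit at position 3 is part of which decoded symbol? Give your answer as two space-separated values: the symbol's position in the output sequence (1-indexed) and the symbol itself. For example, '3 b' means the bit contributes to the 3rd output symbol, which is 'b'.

Answer: 3 a

Derivation:
Bit 0: prefix='1' (no match yet)
Bit 1: prefix='10' -> emit 'l', reset
Bit 2: prefix='0' -> emit 'a', reset
Bit 3: prefix='0' -> emit 'a', reset
Bit 4: prefix='1' (no match yet)
Bit 5: prefix='10' -> emit 'l', reset
Bit 6: prefix='0' -> emit 'a', reset
Bit 7: prefix='1' (no match yet)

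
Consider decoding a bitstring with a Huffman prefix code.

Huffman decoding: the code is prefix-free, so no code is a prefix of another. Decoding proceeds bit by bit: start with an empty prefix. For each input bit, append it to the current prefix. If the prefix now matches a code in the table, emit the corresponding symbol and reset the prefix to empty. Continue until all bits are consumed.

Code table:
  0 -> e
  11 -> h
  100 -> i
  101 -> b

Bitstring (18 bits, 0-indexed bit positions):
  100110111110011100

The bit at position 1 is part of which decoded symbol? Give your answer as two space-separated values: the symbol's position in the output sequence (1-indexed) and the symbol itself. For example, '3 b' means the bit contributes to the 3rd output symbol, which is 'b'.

Answer: 1 i

Derivation:
Bit 0: prefix='1' (no match yet)
Bit 1: prefix='10' (no match yet)
Bit 2: prefix='100' -> emit 'i', reset
Bit 3: prefix='1' (no match yet)
Bit 4: prefix='11' -> emit 'h', reset
Bit 5: prefix='0' -> emit 'e', reset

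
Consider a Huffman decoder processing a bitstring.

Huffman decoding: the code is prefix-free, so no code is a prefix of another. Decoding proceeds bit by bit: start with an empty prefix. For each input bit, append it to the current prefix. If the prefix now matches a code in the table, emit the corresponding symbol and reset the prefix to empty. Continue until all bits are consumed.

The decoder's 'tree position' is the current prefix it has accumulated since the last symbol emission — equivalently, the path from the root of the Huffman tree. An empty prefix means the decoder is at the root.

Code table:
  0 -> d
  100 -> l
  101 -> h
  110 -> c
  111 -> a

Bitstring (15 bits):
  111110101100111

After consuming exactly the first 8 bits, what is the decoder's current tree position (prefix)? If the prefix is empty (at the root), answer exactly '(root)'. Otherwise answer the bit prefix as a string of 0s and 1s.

Bit 0: prefix='1' (no match yet)
Bit 1: prefix='11' (no match yet)
Bit 2: prefix='111' -> emit 'a', reset
Bit 3: prefix='1' (no match yet)
Bit 4: prefix='11' (no match yet)
Bit 5: prefix='110' -> emit 'c', reset
Bit 6: prefix='1' (no match yet)
Bit 7: prefix='10' (no match yet)

Answer: 10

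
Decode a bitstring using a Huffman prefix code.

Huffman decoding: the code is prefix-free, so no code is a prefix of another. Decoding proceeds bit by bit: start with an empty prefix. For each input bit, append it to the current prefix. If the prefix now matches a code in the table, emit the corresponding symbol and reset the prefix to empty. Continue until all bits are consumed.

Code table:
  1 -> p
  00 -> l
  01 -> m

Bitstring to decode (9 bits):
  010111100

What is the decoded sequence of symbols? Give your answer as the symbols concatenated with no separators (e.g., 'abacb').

Bit 0: prefix='0' (no match yet)
Bit 1: prefix='01' -> emit 'm', reset
Bit 2: prefix='0' (no match yet)
Bit 3: prefix='01' -> emit 'm', reset
Bit 4: prefix='1' -> emit 'p', reset
Bit 5: prefix='1' -> emit 'p', reset
Bit 6: prefix='1' -> emit 'p', reset
Bit 7: prefix='0' (no match yet)
Bit 8: prefix='00' -> emit 'l', reset

Answer: mmpppl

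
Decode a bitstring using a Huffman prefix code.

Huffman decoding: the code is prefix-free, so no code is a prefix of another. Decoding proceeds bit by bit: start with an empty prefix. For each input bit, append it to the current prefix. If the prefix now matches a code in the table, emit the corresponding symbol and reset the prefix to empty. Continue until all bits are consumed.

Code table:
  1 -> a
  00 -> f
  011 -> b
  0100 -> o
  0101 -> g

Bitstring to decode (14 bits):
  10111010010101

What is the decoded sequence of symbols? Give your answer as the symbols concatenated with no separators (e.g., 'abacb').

Bit 0: prefix='1' -> emit 'a', reset
Bit 1: prefix='0' (no match yet)
Bit 2: prefix='01' (no match yet)
Bit 3: prefix='011' -> emit 'b', reset
Bit 4: prefix='1' -> emit 'a', reset
Bit 5: prefix='0' (no match yet)
Bit 6: prefix='01' (no match yet)
Bit 7: prefix='010' (no match yet)
Bit 8: prefix='0100' -> emit 'o', reset
Bit 9: prefix='1' -> emit 'a', reset
Bit 10: prefix='0' (no match yet)
Bit 11: prefix='01' (no match yet)
Bit 12: prefix='010' (no match yet)
Bit 13: prefix='0101' -> emit 'g', reset

Answer: abaoag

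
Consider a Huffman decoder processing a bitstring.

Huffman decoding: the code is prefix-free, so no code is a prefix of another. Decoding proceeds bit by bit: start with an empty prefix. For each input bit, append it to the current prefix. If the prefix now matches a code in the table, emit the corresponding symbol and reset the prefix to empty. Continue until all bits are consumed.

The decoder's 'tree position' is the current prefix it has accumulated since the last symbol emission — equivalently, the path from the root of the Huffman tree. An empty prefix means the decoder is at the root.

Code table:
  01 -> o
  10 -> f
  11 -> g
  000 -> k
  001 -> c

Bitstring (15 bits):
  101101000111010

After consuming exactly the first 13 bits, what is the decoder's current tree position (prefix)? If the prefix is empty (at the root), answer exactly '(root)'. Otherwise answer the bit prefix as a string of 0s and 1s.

Answer: (root)

Derivation:
Bit 0: prefix='1' (no match yet)
Bit 1: prefix='10' -> emit 'f', reset
Bit 2: prefix='1' (no match yet)
Bit 3: prefix='11' -> emit 'g', reset
Bit 4: prefix='0' (no match yet)
Bit 5: prefix='01' -> emit 'o', reset
Bit 6: prefix='0' (no match yet)
Bit 7: prefix='00' (no match yet)
Bit 8: prefix='000' -> emit 'k', reset
Bit 9: prefix='1' (no match yet)
Bit 10: prefix='11' -> emit 'g', reset
Bit 11: prefix='1' (no match yet)
Bit 12: prefix='10' -> emit 'f', reset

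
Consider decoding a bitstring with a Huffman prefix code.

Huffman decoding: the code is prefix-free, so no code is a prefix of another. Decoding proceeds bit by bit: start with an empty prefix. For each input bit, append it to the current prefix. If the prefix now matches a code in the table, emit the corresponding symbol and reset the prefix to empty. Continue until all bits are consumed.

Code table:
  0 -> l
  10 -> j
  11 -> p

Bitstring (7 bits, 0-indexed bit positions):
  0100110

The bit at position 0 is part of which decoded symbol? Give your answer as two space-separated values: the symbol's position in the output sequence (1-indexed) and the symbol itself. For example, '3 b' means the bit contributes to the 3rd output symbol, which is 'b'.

Answer: 1 l

Derivation:
Bit 0: prefix='0' -> emit 'l', reset
Bit 1: prefix='1' (no match yet)
Bit 2: prefix='10' -> emit 'j', reset
Bit 3: prefix='0' -> emit 'l', reset
Bit 4: prefix='1' (no match yet)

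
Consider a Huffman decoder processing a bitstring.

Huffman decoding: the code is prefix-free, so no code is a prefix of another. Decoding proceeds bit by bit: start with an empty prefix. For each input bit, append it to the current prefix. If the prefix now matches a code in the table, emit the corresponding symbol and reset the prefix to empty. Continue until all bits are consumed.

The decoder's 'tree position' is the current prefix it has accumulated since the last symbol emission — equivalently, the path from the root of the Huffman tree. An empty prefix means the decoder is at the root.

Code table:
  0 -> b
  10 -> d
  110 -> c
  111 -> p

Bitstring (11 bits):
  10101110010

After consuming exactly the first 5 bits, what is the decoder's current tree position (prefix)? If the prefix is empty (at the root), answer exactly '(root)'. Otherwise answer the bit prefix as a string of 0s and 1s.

Bit 0: prefix='1' (no match yet)
Bit 1: prefix='10' -> emit 'd', reset
Bit 2: prefix='1' (no match yet)
Bit 3: prefix='10' -> emit 'd', reset
Bit 4: prefix='1' (no match yet)

Answer: 1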